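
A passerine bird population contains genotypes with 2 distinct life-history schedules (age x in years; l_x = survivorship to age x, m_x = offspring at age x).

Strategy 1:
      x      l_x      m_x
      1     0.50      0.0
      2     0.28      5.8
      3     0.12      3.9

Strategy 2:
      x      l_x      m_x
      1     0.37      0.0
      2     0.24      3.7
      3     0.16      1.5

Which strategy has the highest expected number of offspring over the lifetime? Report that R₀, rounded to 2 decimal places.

Strategy 1: R₀ = 0.50×0.0 + 0.28×5.8 + 0.12×3.9 = 2.0920
Strategy 2: R₀ = 0.37×0.0 + 0.24×3.7 + 0.16×1.5 = 1.1280
Highest R₀: strategy 1 with 2.0920.

2.09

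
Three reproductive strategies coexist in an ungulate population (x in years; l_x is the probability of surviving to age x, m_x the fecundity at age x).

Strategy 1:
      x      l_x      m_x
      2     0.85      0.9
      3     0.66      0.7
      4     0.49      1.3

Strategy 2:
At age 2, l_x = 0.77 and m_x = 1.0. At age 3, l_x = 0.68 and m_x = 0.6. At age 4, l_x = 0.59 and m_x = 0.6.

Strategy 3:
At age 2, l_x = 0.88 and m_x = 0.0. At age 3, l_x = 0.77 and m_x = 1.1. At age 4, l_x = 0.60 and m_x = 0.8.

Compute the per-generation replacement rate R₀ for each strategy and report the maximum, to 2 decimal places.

1.86

Strategy 1: R₀ = 0.85×0.9 + 0.66×0.7 + 0.49×1.3 = 1.8640
Strategy 2: R₀ = 0.77×1.0 + 0.68×0.6 + 0.59×0.6 = 1.5320
Strategy 3: R₀ = 0.88×0.0 + 0.77×1.1 + 0.60×0.8 = 1.3270
Highest R₀: strategy 1 with 1.8640.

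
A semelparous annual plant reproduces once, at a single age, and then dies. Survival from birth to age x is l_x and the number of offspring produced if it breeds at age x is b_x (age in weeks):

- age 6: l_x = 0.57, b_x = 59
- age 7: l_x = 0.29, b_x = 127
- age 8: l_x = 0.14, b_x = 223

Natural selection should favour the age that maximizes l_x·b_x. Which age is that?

7

Expected offspring if breeding at age x = l_x × b_x:
  age 6: 0.57 × 59 = 33.630
  age 7: 0.29 × 127 = 36.830
  age 8: 0.14 × 223 = 31.220
Maximum at age 7 (36.830).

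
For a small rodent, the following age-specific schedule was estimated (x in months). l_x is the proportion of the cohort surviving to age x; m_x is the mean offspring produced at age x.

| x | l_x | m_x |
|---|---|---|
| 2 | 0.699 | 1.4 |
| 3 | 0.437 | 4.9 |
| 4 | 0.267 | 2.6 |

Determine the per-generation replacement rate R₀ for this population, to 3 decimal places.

3.814

R₀ = Σ l_x m_x:
  age 2: 0.699 × 1.4 = 0.9786
  age 3: 0.437 × 4.9 = 2.1413
  age 4: 0.267 × 2.6 = 0.6942
R₀ = 0.9786 + 2.1413 + 0.6942 = 3.8141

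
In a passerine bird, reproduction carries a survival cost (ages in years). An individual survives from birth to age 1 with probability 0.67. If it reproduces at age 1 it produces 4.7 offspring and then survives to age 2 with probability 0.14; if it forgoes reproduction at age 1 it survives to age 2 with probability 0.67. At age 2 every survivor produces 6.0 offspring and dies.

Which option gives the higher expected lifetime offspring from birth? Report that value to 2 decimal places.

breed at age 1: R₀ = 0.67 × (4.7 + 0.14 × 6.0) = 0.67 × 5.5400 = 3.7118
delay to age 2: R₀ = 0.67 × (0.67 × 6.0) = 0.67 × 4.0200 = 2.6934
Higher: breed at age 1 (3.7118).

3.71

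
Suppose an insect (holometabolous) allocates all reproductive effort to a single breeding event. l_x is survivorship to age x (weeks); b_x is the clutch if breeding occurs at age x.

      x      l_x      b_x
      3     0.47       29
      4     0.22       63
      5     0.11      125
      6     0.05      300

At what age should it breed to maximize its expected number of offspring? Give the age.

Expected offspring if breeding at age x = l_x × b_x:
  age 3: 0.47 × 29 = 13.630
  age 4: 0.22 × 63 = 13.860
  age 5: 0.11 × 125 = 13.750
  age 6: 0.05 × 300 = 15.000
Maximum at age 6 (15.000).

6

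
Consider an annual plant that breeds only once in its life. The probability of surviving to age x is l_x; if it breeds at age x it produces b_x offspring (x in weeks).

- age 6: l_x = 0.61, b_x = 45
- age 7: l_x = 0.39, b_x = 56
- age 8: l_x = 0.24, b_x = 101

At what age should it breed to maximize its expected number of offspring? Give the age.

Expected offspring if breeding at age x = l_x × b_x:
  age 6: 0.61 × 45 = 27.450
  age 7: 0.39 × 56 = 21.840
  age 8: 0.24 × 101 = 24.240
Maximum at age 6 (27.450).

6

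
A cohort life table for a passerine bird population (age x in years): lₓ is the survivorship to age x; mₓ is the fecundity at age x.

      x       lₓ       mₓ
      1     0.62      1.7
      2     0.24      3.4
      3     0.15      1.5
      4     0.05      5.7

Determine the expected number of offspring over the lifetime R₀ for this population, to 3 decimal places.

R₀ = Σ lₓ mₓ:
  age 1: 0.62 × 1.7 = 1.0540
  age 2: 0.24 × 3.4 = 0.8160
  age 3: 0.15 × 1.5 = 0.2250
  age 4: 0.05 × 5.7 = 0.2850
R₀ = 1.0540 + 0.8160 + 0.2250 + 0.2850 = 2.3800

2.380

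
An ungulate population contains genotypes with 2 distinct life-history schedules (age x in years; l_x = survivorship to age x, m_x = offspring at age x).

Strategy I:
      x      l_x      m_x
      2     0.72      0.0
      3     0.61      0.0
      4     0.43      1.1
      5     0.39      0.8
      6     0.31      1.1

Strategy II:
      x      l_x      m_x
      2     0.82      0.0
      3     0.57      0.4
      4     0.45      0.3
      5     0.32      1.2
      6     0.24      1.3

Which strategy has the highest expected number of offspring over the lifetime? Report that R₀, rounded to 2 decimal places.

Strategy I: R₀ = 0.72×0.0 + 0.61×0.0 + 0.43×1.1 + 0.39×0.8 + 0.31×1.1 = 1.1260
Strategy II: R₀ = 0.82×0.0 + 0.57×0.4 + 0.45×0.3 + 0.32×1.2 + 0.24×1.3 = 1.0590
Highest R₀: strategy I with 1.1260.

1.13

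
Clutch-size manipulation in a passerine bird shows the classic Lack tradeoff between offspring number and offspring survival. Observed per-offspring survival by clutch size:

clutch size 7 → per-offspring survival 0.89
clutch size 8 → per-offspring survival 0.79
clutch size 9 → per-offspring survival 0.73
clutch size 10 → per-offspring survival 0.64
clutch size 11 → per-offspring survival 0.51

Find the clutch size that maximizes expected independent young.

Expected independent young = c × s(c):
  c=7: 7 × 0.89 = 6.230
  c=8: 8 × 0.79 = 6.320
  c=9: 9 × 0.73 = 6.570
  c=10: 10 × 0.64 = 6.400
  c=11: 11 × 0.51 = 5.610
Maximum at c = 9 (6.570 independent young).

9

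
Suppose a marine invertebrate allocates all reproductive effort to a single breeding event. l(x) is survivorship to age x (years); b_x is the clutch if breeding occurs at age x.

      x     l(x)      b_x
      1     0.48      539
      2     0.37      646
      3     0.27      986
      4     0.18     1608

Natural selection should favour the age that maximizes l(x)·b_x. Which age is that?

4

Expected offspring if breeding at age x = l(x) × b_x:
  age 1: 0.48 × 539 = 258.720
  age 2: 0.37 × 646 = 239.020
  age 3: 0.27 × 986 = 266.220
  age 4: 0.18 × 1608 = 289.440
Maximum at age 4 (289.440).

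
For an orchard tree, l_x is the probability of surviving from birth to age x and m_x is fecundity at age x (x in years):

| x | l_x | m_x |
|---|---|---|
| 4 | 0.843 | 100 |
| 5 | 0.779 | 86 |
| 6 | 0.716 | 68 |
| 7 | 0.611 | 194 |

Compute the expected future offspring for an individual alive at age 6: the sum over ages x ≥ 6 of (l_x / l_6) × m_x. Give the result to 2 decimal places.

l_6 = 0.716. Conditional survival from age 6 to x is l_x / l_6.
  x=6: (0.716/0.716) × 68 = 68.0000
  x=7: (0.611/0.716) × 194 = 165.5503
Sum = 68.0000 + 165.5503 = 233.5503

233.55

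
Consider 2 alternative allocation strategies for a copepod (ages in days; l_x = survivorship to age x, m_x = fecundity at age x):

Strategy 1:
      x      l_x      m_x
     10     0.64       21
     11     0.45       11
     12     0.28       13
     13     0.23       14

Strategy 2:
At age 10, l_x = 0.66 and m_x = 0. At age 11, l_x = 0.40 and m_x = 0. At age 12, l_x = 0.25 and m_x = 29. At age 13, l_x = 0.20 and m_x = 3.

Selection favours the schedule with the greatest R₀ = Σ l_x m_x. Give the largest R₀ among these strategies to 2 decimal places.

Strategy 1: R₀ = 0.64×21 + 0.45×11 + 0.28×13 + 0.23×14 = 25.2500
Strategy 2: R₀ = 0.66×0 + 0.40×0 + 0.25×29 + 0.20×3 = 7.8500
Highest R₀: strategy 1 with 25.2500.

25.25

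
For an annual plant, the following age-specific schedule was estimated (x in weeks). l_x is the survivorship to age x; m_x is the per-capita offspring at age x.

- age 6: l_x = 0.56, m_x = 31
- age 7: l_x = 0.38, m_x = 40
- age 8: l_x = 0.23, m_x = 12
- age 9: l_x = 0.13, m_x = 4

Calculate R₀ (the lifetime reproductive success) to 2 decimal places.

35.84

R₀ = Σ l_x m_x:
  age 6: 0.56 × 31 = 17.3600
  age 7: 0.38 × 40 = 15.2000
  age 8: 0.23 × 12 = 2.7600
  age 9: 0.13 × 4 = 0.5200
R₀ = 17.3600 + 15.2000 + 2.7600 + 0.5200 = 35.8400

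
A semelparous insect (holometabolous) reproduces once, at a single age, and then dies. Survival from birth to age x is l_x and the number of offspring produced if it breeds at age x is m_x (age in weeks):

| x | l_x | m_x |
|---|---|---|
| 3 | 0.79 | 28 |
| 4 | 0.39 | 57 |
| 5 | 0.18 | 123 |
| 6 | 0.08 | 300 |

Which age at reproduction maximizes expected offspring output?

Expected offspring if breeding at age x = l_x × m_x:
  age 3: 0.79 × 28 = 22.120
  age 4: 0.39 × 57 = 22.230
  age 5: 0.18 × 123 = 22.140
  age 6: 0.08 × 300 = 24.000
Maximum at age 6 (24.000).

6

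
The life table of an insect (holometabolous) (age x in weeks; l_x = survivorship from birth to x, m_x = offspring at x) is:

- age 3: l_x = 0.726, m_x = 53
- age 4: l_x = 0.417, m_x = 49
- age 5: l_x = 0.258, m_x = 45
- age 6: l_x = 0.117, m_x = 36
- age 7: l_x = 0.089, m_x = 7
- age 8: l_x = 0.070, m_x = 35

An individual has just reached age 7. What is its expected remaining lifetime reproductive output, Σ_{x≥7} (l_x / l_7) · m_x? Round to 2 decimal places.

34.53

l_7 = 0.089. Conditional survival from age 7 to x is l_x / l_7.
  x=7: (0.089/0.089) × 7 = 7.0000
  x=8: (0.070/0.089) × 35 = 27.5281
Sum = 7.0000 + 27.5281 = 34.5281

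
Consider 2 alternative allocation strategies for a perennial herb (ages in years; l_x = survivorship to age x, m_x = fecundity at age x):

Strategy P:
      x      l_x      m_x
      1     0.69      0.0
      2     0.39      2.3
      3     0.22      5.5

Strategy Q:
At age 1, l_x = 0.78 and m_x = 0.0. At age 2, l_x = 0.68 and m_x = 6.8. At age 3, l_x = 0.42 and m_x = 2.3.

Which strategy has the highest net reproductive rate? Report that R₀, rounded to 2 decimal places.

5.59

Strategy P: R₀ = 0.69×0.0 + 0.39×2.3 + 0.22×5.5 = 2.1070
Strategy Q: R₀ = 0.78×0.0 + 0.68×6.8 + 0.42×2.3 = 5.5900
Highest R₀: strategy Q with 5.5900.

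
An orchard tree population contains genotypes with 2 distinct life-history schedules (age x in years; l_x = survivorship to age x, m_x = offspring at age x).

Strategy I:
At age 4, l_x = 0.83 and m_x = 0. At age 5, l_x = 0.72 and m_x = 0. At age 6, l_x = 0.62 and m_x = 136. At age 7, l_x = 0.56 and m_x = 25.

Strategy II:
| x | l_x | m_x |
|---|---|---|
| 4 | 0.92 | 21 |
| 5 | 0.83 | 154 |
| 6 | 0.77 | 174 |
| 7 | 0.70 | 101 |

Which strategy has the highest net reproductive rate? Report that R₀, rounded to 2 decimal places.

Strategy I: R₀ = 0.83×0 + 0.72×0 + 0.62×136 + 0.56×25 = 98.3200
Strategy II: R₀ = 0.92×21 + 0.83×154 + 0.77×174 + 0.70×101 = 351.8200
Highest R₀: strategy II with 351.8200.

351.82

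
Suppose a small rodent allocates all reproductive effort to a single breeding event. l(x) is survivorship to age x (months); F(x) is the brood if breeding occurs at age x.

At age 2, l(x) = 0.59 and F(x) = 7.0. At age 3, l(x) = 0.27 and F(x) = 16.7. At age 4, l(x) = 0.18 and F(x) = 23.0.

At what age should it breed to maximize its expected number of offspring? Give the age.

Expected offspring if breeding at age x = l(x) × F(x):
  age 2: 0.59 × 7.0 = 4.130
  age 3: 0.27 × 16.7 = 4.509
  age 4: 0.18 × 23.0 = 4.140
Maximum at age 3 (4.509).

3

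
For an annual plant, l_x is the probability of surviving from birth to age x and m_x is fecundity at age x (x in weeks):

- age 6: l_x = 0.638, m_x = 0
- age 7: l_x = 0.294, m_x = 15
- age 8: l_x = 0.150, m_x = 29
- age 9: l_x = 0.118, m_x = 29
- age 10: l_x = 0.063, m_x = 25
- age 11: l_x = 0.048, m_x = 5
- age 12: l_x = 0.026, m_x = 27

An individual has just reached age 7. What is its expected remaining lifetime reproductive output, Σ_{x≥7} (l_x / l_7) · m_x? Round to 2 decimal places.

l_7 = 0.294. Conditional survival from age 7 to x is l_x / l_7.
  x=7: (0.294/0.294) × 15 = 15.0000
  x=8: (0.150/0.294) × 29 = 14.7959
  x=9: (0.118/0.294) × 29 = 11.6395
  x=10: (0.063/0.294) × 25 = 5.3571
  x=11: (0.048/0.294) × 5 = 0.8163
  x=12: (0.026/0.294) × 27 = 2.3878
Sum = 15.0000 + 14.7959 + 11.6395 + 5.3571 + 0.8163 + 2.3878 = 49.9966

50.00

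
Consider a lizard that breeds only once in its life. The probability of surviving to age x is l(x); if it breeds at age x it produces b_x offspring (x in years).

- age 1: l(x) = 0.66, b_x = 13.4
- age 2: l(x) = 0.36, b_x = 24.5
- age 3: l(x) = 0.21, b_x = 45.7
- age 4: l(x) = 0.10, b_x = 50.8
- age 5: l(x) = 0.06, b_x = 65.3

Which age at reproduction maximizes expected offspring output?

3

Expected offspring if breeding at age x = l(x) × b_x:
  age 1: 0.66 × 13.4 = 8.844
  age 2: 0.36 × 24.5 = 8.820
  age 3: 0.21 × 45.7 = 9.597
  age 4: 0.10 × 50.8 = 5.080
  age 5: 0.06 × 65.3 = 3.918
Maximum at age 3 (9.597).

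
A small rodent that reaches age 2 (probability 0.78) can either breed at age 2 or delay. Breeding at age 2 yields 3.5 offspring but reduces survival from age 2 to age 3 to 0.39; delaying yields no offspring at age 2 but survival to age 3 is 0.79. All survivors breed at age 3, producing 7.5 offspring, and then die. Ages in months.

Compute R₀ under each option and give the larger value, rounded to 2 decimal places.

breed at age 2: R₀ = 0.78 × (3.5 + 0.39 × 7.5) = 0.78 × 6.4250 = 5.0115
delay to age 3: R₀ = 0.78 × (0.79 × 7.5) = 0.78 × 5.9250 = 4.6215
Higher: breed at age 2 (5.0115).

5.01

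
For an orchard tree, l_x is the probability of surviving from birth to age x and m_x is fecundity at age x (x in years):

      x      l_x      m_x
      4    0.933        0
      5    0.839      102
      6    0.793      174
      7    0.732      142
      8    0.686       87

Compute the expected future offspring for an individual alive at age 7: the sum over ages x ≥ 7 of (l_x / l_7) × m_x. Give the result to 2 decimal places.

223.53

l_7 = 0.732. Conditional survival from age 7 to x is l_x / l_7.
  x=7: (0.732/0.732) × 142 = 142.0000
  x=8: (0.686/0.732) × 87 = 81.5328
Sum = 142.0000 + 81.5328 = 223.5328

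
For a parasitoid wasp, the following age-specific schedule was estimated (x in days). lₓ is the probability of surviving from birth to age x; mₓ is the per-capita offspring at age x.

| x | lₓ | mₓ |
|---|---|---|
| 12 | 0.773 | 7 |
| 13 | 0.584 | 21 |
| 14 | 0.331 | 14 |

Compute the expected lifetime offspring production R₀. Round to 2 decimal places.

22.31

R₀ = Σ lₓ mₓ:
  age 12: 0.773 × 7 = 5.4110
  age 13: 0.584 × 21 = 12.2640
  age 14: 0.331 × 14 = 4.6340
R₀ = 5.4110 + 12.2640 + 4.6340 = 22.3090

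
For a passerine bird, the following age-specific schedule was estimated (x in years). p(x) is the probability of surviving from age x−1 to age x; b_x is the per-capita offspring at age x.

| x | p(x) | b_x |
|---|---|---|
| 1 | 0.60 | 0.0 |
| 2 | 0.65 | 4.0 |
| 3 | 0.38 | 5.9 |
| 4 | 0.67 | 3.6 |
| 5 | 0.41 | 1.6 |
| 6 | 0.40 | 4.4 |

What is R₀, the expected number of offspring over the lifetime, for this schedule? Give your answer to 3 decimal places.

2.929

Survivorship from birth: l_x = p_1·p_2·…·p_x.
  l_1 = 0.60000
  l_2 = 0.39000
  l_3 = 0.14820
  l_4 = 0.09929
  l_5 = 0.04071
  l_6 = 0.01628
R₀ = Σ l_x b_x:
  age 1: 0.60000 × 0.0 = 0.0000
  age 2: 0.39000 × 4.0 = 1.5600
  age 3: 0.14820 × 5.9 = 0.8744
  age 4: 0.09929 × 3.6 = 0.3574
  age 5: 0.04071 × 1.6 = 0.0651
  age 6: 0.01628 × 4.4 = 0.0716
R₀ = 0.0000 + 1.5600 + 0.8744 + 0.3574 + 0.0651 + 0.0716 = 2.9286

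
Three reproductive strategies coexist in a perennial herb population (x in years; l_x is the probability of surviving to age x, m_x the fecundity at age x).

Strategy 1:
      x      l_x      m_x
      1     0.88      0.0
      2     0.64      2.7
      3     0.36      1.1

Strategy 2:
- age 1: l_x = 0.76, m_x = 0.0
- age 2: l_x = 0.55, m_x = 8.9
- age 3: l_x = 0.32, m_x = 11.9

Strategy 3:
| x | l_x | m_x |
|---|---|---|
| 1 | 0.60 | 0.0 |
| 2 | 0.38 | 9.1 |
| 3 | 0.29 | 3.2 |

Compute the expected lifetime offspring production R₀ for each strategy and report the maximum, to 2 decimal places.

8.70

Strategy 1: R₀ = 0.88×0.0 + 0.64×2.7 + 0.36×1.1 = 2.1240
Strategy 2: R₀ = 0.76×0.0 + 0.55×8.9 + 0.32×11.9 = 8.7030
Strategy 3: R₀ = 0.60×0.0 + 0.38×9.1 + 0.29×3.2 = 4.3860
Highest R₀: strategy 2 with 8.7030.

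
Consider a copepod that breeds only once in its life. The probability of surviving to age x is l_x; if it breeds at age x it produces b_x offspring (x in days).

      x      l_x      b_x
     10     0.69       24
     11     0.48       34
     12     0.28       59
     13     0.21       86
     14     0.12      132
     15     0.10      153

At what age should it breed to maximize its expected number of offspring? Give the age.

Expected offspring if breeding at age x = l_x × b_x:
  age 10: 0.69 × 24 = 16.560
  age 11: 0.48 × 34 = 16.320
  age 12: 0.28 × 59 = 16.520
  age 13: 0.21 × 86 = 18.060
  age 14: 0.12 × 132 = 15.840
  age 15: 0.10 × 153 = 15.300
Maximum at age 13 (18.060).

13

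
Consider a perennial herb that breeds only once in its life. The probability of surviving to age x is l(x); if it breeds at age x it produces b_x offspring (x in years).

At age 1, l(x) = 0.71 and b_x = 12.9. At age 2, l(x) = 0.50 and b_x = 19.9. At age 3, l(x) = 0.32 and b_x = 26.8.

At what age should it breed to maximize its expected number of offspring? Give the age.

Expected offspring if breeding at age x = l(x) × b_x:
  age 1: 0.71 × 12.9 = 9.159
  age 2: 0.50 × 19.9 = 9.950
  age 3: 0.32 × 26.8 = 8.576
Maximum at age 2 (9.950).

2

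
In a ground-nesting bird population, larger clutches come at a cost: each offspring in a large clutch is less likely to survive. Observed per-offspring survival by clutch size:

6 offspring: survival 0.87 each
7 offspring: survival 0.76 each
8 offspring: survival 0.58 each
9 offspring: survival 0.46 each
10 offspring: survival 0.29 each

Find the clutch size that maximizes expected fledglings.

7

Expected fledglings = c × s(c):
  c=6: 6 × 0.87 = 5.220
  c=7: 7 × 0.76 = 5.320
  c=8: 8 × 0.58 = 4.640
  c=9: 9 × 0.46 = 4.140
  c=10: 10 × 0.29 = 2.900
Maximum at c = 7 (5.320 fledglings).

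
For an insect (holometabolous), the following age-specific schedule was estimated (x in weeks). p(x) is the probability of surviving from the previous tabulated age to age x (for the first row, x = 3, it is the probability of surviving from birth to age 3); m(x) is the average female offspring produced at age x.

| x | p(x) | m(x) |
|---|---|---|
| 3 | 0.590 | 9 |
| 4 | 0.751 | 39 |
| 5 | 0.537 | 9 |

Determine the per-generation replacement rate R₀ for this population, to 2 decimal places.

Survivorship from birth: l_x = p_3·p_4·…·p_x.
  l_3 = 0.59000
  l_4 = 0.44309
  l_5 = 0.23794
R₀ = Σ l_x m(x):
  age 3: 0.59000 × 9 = 5.3100
  age 4: 0.44309 × 39 = 17.2805
  age 5: 0.23794 × 9 = 2.1415
R₀ = 5.3100 + 17.2805 + 2.1415 = 24.7320

24.73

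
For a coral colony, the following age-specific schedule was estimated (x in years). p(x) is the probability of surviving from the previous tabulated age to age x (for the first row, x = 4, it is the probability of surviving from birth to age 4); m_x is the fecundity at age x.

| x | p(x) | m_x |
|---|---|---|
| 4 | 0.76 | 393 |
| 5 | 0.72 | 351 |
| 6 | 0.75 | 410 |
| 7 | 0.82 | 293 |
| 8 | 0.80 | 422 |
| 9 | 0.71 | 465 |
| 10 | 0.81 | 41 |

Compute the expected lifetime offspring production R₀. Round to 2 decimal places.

Survivorship from birth: l_x = p_4·p_5·…·p_x.
  l_4 = 0.76000
  l_5 = 0.54720
  l_6 = 0.41040
  l_7 = 0.33653
  l_8 = 0.26922
  l_9 = 0.19115
  l_10 = 0.15483
R₀ = Σ l_x m_x:
  age 4: 0.76000 × 393 = 298.6800
  age 5: 0.54720 × 351 = 192.0672
  age 6: 0.41040 × 410 = 168.2640
  age 7: 0.33653 × 293 = 98.6033
  age 8: 0.26922 × 422 = 113.6108
  age 9: 0.19115 × 465 = 88.8847
  age 10: 0.15483 × 41 = 6.3480
R₀ = 298.6800 + 192.0672 + 168.2640 + 98.6033 + 113.6108 + 88.8847 + 6.3480 = 966.4581

966.46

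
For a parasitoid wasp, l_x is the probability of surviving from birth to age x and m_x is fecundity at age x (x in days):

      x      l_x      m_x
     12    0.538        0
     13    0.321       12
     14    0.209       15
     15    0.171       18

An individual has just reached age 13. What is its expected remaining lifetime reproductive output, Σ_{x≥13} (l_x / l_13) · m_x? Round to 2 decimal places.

l_13 = 0.321. Conditional survival from age 13 to x is l_x / l_13.
  x=13: (0.321/0.321) × 12 = 12.0000
  x=14: (0.209/0.321) × 15 = 9.7664
  x=15: (0.171/0.321) × 18 = 9.5888
Sum = 12.0000 + 9.7664 + 9.5888 = 31.3551

31.36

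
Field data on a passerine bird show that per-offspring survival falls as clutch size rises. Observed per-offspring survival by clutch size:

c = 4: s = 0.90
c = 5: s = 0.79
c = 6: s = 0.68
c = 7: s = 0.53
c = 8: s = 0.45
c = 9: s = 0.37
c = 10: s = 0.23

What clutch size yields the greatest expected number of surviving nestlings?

Expected surviving nestlings = c × s(c):
  c=4: 4 × 0.90 = 3.600
  c=5: 5 × 0.79 = 3.950
  c=6: 6 × 0.68 = 4.080
  c=7: 7 × 0.53 = 3.710
  c=8: 8 × 0.45 = 3.600
  c=9: 9 × 0.37 = 3.330
  c=10: 10 × 0.23 = 2.300
Maximum at c = 6 (4.080 surviving nestlings).

6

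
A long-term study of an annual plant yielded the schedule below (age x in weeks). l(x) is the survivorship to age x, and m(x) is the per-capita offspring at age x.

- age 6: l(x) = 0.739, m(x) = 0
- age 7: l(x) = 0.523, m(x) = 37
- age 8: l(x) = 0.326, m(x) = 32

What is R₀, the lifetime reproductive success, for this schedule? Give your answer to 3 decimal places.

29.783

R₀ = Σ l(x) m(x):
  age 6: 0.739 × 0 = 0.0000
  age 7: 0.523 × 37 = 19.3510
  age 8: 0.326 × 32 = 10.4320
R₀ = 0.0000 + 19.3510 + 10.4320 = 29.7830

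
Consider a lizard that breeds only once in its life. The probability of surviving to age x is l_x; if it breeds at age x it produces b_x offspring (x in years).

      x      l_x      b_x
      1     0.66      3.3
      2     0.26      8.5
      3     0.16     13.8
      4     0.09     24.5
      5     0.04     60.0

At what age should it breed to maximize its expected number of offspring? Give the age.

5

Expected offspring if breeding at age x = l_x × b_x:
  age 1: 0.66 × 3.3 = 2.178
  age 2: 0.26 × 8.5 = 2.210
  age 3: 0.16 × 13.8 = 2.208
  age 4: 0.09 × 24.5 = 2.205
  age 5: 0.04 × 60.0 = 2.400
Maximum at age 5 (2.400).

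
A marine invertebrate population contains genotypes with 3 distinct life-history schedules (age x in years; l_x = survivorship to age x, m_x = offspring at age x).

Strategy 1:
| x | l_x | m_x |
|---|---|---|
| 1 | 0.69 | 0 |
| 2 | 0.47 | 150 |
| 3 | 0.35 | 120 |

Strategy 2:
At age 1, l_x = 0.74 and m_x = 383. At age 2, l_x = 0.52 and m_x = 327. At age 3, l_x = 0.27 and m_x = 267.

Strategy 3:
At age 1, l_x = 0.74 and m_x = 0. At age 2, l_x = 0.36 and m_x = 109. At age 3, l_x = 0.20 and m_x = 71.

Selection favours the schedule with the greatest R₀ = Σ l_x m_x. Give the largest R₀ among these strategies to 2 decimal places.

525.55

Strategy 1: R₀ = 0.69×0 + 0.47×150 + 0.35×120 = 112.5000
Strategy 2: R₀ = 0.74×383 + 0.52×327 + 0.27×267 = 525.5500
Strategy 3: R₀ = 0.74×0 + 0.36×109 + 0.20×71 = 53.4400
Highest R₀: strategy 2 with 525.5500.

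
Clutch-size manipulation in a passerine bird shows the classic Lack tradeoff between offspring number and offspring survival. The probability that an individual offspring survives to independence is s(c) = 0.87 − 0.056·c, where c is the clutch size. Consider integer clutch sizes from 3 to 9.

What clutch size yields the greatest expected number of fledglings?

Expected fledglings = c × s(c):
  c=3: 3 × 0.702 = 2.106
  c=4: 4 × 0.646 = 2.584
  c=5: 5 × 0.590 = 2.950
  c=6: 6 × 0.534 = 3.204
  c=7: 7 × 0.478 = 3.346
  c=8: 8 × 0.422 = 3.376
  c=9: 9 × 0.366 = 3.294
Maximum at c = 8 (3.376 fledglings).

8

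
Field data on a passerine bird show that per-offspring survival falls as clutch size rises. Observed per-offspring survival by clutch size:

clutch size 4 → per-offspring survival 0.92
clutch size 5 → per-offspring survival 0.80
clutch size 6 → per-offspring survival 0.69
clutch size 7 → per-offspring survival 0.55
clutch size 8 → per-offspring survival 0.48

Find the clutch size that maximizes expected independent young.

6

Expected independent young = c × s(c):
  c=4: 4 × 0.92 = 3.680
  c=5: 5 × 0.80 = 4.000
  c=6: 6 × 0.69 = 4.140
  c=7: 7 × 0.55 = 3.850
  c=8: 8 × 0.48 = 3.840
Maximum at c = 6 (4.140 independent young).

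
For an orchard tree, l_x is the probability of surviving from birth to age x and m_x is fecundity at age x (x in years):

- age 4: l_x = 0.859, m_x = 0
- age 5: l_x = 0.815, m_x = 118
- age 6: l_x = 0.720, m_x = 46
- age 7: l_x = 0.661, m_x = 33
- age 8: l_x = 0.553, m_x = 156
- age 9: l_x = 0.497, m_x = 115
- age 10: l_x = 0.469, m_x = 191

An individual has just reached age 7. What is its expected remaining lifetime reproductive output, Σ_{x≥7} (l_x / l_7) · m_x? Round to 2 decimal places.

l_7 = 0.661. Conditional survival from age 7 to x is l_x / l_7.
  x=7: (0.661/0.661) × 33 = 33.0000
  x=8: (0.553/0.661) × 156 = 130.5113
  x=9: (0.497/0.661) × 115 = 86.4675
  x=10: (0.469/0.661) × 191 = 135.5204
Sum = 33.0000 + 130.5113 + 86.4675 + 135.5204 = 385.4992

385.50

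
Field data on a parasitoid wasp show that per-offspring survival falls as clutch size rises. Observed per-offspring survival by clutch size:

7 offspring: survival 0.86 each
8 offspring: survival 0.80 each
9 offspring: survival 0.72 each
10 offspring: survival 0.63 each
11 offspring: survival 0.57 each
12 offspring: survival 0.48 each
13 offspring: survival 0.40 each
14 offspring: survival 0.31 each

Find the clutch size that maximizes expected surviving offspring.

Expected surviving offspring = c × s(c):
  c=7: 7 × 0.86 = 6.020
  c=8: 8 × 0.80 = 6.400
  c=9: 9 × 0.72 = 6.480
  c=10: 10 × 0.63 = 6.300
  c=11: 11 × 0.57 = 6.270
  c=12: 12 × 0.48 = 5.760
  c=13: 13 × 0.40 = 5.200
  c=14: 14 × 0.31 = 4.340
Maximum at c = 9 (6.480 surviving offspring).

9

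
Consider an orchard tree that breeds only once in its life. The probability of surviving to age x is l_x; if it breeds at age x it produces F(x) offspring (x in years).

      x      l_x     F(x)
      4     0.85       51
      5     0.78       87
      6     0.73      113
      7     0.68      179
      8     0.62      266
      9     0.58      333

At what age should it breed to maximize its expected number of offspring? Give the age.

9

Expected offspring if breeding at age x = l_x × F(x):
  age 4: 0.85 × 51 = 43.350
  age 5: 0.78 × 87 = 67.860
  age 6: 0.73 × 113 = 82.490
  age 7: 0.68 × 179 = 121.720
  age 8: 0.62 × 266 = 164.920
  age 9: 0.58 × 333 = 193.140
Maximum at age 9 (193.140).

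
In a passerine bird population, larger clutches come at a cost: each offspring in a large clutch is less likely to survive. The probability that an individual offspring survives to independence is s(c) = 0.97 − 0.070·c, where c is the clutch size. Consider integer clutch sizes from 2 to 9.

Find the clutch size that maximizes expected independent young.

7

Expected independent young = c × s(c):
  c=2: 2 × 0.830 = 1.660
  c=3: 3 × 0.760 = 2.280
  c=4: 4 × 0.690 = 2.760
  c=5: 5 × 0.620 = 3.100
  c=6: 6 × 0.550 = 3.300
  c=7: 7 × 0.480 = 3.360
  c=8: 8 × 0.410 = 3.280
  c=9: 9 × 0.340 = 3.060
Maximum at c = 7 (3.360 independent young).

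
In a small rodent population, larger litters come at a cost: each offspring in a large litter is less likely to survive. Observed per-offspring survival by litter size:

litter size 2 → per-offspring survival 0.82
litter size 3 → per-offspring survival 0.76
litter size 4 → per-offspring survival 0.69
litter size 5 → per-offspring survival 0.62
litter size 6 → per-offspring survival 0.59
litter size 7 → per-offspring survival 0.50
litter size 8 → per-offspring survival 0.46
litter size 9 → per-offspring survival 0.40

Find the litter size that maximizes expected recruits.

Expected recruits = c × s(c):
  c=2: 2 × 0.82 = 1.640
  c=3: 3 × 0.76 = 2.280
  c=4: 4 × 0.69 = 2.760
  c=5: 5 × 0.62 = 3.100
  c=6: 6 × 0.59 = 3.540
  c=7: 7 × 0.50 = 3.500
  c=8: 8 × 0.46 = 3.680
  c=9: 9 × 0.40 = 3.600
Maximum at c = 8 (3.680 recruits).

8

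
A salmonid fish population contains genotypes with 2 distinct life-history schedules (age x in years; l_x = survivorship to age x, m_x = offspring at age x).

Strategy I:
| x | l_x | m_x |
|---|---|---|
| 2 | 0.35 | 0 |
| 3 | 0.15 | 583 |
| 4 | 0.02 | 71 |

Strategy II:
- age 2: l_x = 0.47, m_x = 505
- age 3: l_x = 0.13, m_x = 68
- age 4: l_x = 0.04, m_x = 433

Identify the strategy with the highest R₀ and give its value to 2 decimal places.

Strategy I: R₀ = 0.35×0 + 0.15×583 + 0.02×71 = 88.8700
Strategy II: R₀ = 0.47×505 + 0.13×68 + 0.04×433 = 263.5100
Highest R₀: strategy II with 263.5100.

263.51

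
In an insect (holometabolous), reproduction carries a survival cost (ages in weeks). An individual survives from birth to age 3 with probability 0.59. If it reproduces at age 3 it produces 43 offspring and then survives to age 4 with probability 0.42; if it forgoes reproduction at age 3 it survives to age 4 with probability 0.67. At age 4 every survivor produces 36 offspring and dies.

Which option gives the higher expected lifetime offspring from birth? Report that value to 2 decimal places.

34.29

breed at age 3: R₀ = 0.59 × (43 + 0.42 × 36) = 0.59 × 58.1200 = 34.2908
delay to age 4: R₀ = 0.59 × (0.67 × 36) = 0.59 × 24.1200 = 14.2308
Higher: breed at age 3 (34.2908).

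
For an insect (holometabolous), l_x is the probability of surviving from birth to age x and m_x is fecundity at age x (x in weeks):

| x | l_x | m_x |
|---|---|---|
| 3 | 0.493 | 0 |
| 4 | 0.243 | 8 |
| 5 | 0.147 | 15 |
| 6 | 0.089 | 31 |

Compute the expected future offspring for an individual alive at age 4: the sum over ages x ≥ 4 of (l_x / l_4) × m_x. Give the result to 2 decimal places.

28.43

l_4 = 0.243. Conditional survival from age 4 to x is l_x / l_4.
  x=4: (0.243/0.243) × 8 = 8.0000
  x=5: (0.147/0.243) × 15 = 9.0741
  x=6: (0.089/0.243) × 31 = 11.3539
Sum = 8.0000 + 9.0741 + 11.3539 = 28.4280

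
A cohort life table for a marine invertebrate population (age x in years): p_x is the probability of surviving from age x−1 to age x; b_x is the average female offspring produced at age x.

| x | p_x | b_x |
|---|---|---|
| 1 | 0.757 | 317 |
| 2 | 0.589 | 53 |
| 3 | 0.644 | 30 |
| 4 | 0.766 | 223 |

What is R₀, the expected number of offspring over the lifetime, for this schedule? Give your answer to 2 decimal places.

321.26

Survivorship from birth: l_x = p_1·p_2·…·p_x.
  l_1 = 0.75700
  l_2 = 0.44587
  l_3 = 0.28714
  l_4 = 0.21995
R₀ = Σ l_x b_x:
  age 1: 0.75700 × 317 = 239.9690
  age 2: 0.44587 × 53 = 23.6311
  age 3: 0.28714 × 30 = 8.6142
  age 4: 0.21995 × 223 = 49.0489
R₀ = 239.9690 + 23.6311 + 8.6142 + 49.0489 = 321.2632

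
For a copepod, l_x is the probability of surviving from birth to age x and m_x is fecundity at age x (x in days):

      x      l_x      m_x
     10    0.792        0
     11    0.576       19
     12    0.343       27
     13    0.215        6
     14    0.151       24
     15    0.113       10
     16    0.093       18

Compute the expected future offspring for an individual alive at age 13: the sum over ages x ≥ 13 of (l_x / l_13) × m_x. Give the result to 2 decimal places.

l_13 = 0.215. Conditional survival from age 13 to x is l_x / l_13.
  x=13: (0.215/0.215) × 6 = 6.0000
  x=14: (0.151/0.215) × 24 = 16.8558
  x=15: (0.113/0.215) × 10 = 5.2558
  x=16: (0.093/0.215) × 18 = 7.7860
Sum = 6.0000 + 16.8558 + 5.2558 + 7.7860 = 35.8977

35.90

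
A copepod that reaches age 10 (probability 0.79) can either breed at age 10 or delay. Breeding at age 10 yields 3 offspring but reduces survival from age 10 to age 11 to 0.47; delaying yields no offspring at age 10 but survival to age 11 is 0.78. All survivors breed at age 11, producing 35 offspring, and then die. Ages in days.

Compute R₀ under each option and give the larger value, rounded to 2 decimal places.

breed at age 10: R₀ = 0.79 × (3 + 0.47 × 35) = 0.79 × 19.4500 = 15.3655
delay to age 11: R₀ = 0.79 × (0.78 × 35) = 0.79 × 27.3000 = 21.5670
Higher: delay to age 11 (21.5670).

21.57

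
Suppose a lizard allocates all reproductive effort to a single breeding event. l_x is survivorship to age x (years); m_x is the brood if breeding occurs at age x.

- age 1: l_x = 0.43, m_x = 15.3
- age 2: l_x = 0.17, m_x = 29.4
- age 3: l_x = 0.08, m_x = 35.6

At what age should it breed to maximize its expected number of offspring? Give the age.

Expected offspring if breeding at age x = l_x × m_x:
  age 1: 0.43 × 15.3 = 6.579
  age 2: 0.17 × 29.4 = 4.998
  age 3: 0.08 × 35.6 = 2.848
Maximum at age 1 (6.579).

1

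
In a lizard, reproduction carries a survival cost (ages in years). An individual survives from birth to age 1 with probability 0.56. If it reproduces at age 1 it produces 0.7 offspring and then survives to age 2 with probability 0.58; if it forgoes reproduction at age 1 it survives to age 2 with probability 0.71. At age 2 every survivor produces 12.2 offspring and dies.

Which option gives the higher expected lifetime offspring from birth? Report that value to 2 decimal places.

breed at age 1: R₀ = 0.56 × (0.7 + 0.58 × 12.2) = 0.56 × 7.7760 = 4.3546
delay to age 2: R₀ = 0.56 × (0.71 × 12.2) = 0.56 × 8.6620 = 4.8507
Higher: delay to age 2 (4.8507).

4.85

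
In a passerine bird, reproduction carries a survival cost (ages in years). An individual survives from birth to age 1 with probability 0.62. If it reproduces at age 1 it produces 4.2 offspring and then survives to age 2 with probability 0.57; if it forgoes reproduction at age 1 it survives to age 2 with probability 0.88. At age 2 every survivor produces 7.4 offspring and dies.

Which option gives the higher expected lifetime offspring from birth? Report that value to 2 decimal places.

breed at age 1: R₀ = 0.62 × (4.2 + 0.57 × 7.4) = 0.62 × 8.4180 = 5.2192
delay to age 2: R₀ = 0.62 × (0.88 × 7.4) = 0.62 × 6.5120 = 4.0374
Higher: breed at age 1 (5.2192).

5.22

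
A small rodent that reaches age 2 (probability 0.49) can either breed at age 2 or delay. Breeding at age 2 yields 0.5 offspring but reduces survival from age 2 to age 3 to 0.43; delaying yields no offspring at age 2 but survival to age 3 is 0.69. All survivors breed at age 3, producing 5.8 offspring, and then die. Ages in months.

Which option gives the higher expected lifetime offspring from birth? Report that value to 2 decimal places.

breed at age 2: R₀ = 0.49 × (0.5 + 0.43 × 5.8) = 0.49 × 2.9940 = 1.4671
delay to age 3: R₀ = 0.49 × (0.69 × 5.8) = 0.49 × 4.0020 = 1.9610
Higher: delay to age 3 (1.9610).

1.96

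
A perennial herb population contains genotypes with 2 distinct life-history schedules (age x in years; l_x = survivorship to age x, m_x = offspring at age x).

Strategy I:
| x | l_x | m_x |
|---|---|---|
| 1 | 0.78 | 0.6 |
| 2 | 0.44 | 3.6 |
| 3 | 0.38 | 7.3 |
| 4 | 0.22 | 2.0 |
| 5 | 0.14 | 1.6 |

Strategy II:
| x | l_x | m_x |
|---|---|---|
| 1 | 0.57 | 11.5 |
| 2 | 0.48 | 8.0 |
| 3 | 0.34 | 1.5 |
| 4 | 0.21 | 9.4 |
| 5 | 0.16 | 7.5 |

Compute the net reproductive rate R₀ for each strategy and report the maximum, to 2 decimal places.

Strategy I: R₀ = 0.78×0.6 + 0.44×3.6 + 0.38×7.3 + 0.22×2.0 + 0.14×1.6 = 5.4900
Strategy II: R₀ = 0.57×11.5 + 0.48×8.0 + 0.34×1.5 + 0.21×9.4 + 0.16×7.5 = 14.0790
Highest R₀: strategy II with 14.0790.

14.08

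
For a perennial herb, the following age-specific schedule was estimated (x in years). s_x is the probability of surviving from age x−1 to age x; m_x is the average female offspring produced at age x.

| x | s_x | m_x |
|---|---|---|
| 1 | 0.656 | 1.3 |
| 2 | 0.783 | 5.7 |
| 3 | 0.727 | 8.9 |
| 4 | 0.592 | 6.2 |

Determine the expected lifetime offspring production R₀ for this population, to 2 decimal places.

8.47

Survivorship from birth: l_x = s_1·s_2·…·s_x.
  l_1 = 0.65600
  l_2 = 0.51365
  l_3 = 0.37342
  l_4 = 0.22107
R₀ = Σ l_x m_x:
  age 1: 0.65600 × 1.3 = 0.8528
  age 2: 0.51365 × 5.7 = 2.9278
  age 3: 0.37342 × 8.9 = 3.3234
  age 4: 0.22107 × 6.2 = 1.3706
R₀ = 0.8528 + 2.9278 + 3.3234 + 1.3706 = 8.4747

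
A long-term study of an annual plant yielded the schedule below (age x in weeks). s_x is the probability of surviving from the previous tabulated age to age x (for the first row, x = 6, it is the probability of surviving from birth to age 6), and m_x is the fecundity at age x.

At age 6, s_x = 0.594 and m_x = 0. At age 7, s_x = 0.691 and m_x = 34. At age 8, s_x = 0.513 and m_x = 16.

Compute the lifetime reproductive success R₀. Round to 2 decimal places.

Survivorship from birth: l_x = s_6·s_7·…·s_x.
  l_6 = 0.59400
  l_7 = 0.41045
  l_8 = 0.21056
R₀ = Σ l_x m_x:
  age 6: 0.59400 × 0 = 0.0000
  age 7: 0.41045 × 34 = 13.9553
  age 8: 0.21056 × 16 = 3.3690
R₀ = 0.0000 + 13.9553 + 3.3690 = 17.3243

17.32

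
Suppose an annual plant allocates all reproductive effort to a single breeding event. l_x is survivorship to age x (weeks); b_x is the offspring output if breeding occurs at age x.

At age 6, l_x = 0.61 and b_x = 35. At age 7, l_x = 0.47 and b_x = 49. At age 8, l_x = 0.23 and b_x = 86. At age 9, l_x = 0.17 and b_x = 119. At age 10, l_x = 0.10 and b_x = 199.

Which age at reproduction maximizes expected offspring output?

7

Expected offspring if breeding at age x = l_x × b_x:
  age 6: 0.61 × 35 = 21.350
  age 7: 0.47 × 49 = 23.030
  age 8: 0.23 × 86 = 19.780
  age 9: 0.17 × 119 = 20.230
  age 10: 0.10 × 199 = 19.900
Maximum at age 7 (23.030).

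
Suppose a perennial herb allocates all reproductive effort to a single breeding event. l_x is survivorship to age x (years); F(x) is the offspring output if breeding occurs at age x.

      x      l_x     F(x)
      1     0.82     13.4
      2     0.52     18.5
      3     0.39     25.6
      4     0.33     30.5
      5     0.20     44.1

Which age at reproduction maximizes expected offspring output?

1

Expected offspring if breeding at age x = l_x × F(x):
  age 1: 0.82 × 13.4 = 10.988
  age 2: 0.52 × 18.5 = 9.620
  age 3: 0.39 × 25.6 = 9.984
  age 4: 0.33 × 30.5 = 10.065
  age 5: 0.20 × 44.1 = 8.820
Maximum at age 1 (10.988).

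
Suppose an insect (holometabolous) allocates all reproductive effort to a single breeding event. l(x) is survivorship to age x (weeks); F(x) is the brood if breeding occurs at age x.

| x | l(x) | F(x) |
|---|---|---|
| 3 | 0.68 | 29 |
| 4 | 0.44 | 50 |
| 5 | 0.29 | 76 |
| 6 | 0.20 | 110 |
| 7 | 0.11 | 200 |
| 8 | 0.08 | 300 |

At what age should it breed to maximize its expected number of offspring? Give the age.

8

Expected offspring if breeding at age x = l(x) × F(x):
  age 3: 0.68 × 29 = 19.720
  age 4: 0.44 × 50 = 22.000
  age 5: 0.29 × 76 = 22.040
  age 6: 0.20 × 110 = 22.000
  age 7: 0.11 × 200 = 22.000
  age 8: 0.08 × 300 = 24.000
Maximum at age 8 (24.000).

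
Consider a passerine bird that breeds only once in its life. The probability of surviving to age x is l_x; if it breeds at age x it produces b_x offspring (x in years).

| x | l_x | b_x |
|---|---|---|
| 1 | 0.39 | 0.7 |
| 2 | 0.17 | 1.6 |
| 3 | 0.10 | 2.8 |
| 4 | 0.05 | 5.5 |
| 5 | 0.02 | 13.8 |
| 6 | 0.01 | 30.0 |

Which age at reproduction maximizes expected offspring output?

Expected offspring if breeding at age x = l_x × b_x:
  age 1: 0.39 × 0.7 = 0.273
  age 2: 0.17 × 1.6 = 0.272
  age 3: 0.10 × 2.8 = 0.280
  age 4: 0.05 × 5.5 = 0.275
  age 5: 0.02 × 13.8 = 0.276
  age 6: 0.01 × 30.0 = 0.300
Maximum at age 6 (0.300).

6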